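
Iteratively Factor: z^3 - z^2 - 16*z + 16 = (z - 4)*(z^2 + 3*z - 4) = (z - 4)*(z - 1)*(z + 4)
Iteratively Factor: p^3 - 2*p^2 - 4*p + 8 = (p + 2)*(p^2 - 4*p + 4) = (p - 2)*(p + 2)*(p - 2)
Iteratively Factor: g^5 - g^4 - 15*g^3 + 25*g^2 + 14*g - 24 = (g - 3)*(g^4 + 2*g^3 - 9*g^2 - 2*g + 8) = (g - 3)*(g - 2)*(g^3 + 4*g^2 - g - 4) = (g - 3)*(g - 2)*(g - 1)*(g^2 + 5*g + 4) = (g - 3)*(g - 2)*(g - 1)*(g + 4)*(g + 1)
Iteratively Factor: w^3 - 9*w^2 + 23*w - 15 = (w - 1)*(w^2 - 8*w + 15) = (w - 5)*(w - 1)*(w - 3)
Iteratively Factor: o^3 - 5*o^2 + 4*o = (o)*(o^2 - 5*o + 4) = o*(o - 4)*(o - 1)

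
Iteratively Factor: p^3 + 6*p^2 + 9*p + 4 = (p + 1)*(p^2 + 5*p + 4) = (p + 1)*(p + 4)*(p + 1)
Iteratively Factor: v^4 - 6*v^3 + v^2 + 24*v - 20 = (v + 2)*(v^3 - 8*v^2 + 17*v - 10) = (v - 1)*(v + 2)*(v^2 - 7*v + 10) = (v - 2)*(v - 1)*(v + 2)*(v - 5)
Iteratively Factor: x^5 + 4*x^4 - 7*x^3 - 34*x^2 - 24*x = (x + 4)*(x^4 - 7*x^2 - 6*x) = x*(x + 4)*(x^3 - 7*x - 6) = x*(x + 1)*(x + 4)*(x^2 - x - 6) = x*(x + 1)*(x + 2)*(x + 4)*(x - 3)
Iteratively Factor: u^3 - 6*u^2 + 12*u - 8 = (u - 2)*(u^2 - 4*u + 4) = (u - 2)^2*(u - 2)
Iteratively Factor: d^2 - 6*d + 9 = (d - 3)*(d - 3)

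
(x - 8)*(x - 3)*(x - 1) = x^3 - 12*x^2 + 35*x - 24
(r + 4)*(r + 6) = r^2 + 10*r + 24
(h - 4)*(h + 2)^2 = h^3 - 12*h - 16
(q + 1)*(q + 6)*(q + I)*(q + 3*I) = q^4 + 7*q^3 + 4*I*q^3 + 3*q^2 + 28*I*q^2 - 21*q + 24*I*q - 18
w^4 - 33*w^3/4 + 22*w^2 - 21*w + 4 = (w - 4)*(w - 2)^2*(w - 1/4)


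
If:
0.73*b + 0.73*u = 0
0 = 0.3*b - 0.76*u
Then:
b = 0.00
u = 0.00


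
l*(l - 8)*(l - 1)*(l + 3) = l^4 - 6*l^3 - 19*l^2 + 24*l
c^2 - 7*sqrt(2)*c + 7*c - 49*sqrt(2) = (c + 7)*(c - 7*sqrt(2))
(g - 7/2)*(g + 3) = g^2 - g/2 - 21/2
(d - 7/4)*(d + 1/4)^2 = d^3 - 5*d^2/4 - 13*d/16 - 7/64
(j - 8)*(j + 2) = j^2 - 6*j - 16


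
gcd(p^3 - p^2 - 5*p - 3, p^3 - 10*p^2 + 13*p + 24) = p^2 - 2*p - 3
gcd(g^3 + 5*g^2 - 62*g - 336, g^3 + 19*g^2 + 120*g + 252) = g^2 + 13*g + 42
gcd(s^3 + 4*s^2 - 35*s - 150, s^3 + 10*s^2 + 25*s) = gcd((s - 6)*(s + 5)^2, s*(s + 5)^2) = s^2 + 10*s + 25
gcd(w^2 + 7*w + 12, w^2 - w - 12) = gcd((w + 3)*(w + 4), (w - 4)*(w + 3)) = w + 3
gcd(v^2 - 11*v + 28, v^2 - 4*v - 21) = v - 7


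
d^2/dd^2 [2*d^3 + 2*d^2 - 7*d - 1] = 12*d + 4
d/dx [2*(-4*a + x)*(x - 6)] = -8*a + 4*x - 12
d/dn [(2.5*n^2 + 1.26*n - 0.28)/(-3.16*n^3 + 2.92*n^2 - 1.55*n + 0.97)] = (7.9*n^4 + 7.9632*n^3 - 10.2086*n^2 + 6.4852*n + 0.7882)/(9.9856*n^6 - 18.4544*n^5 + 18.3224*n^4 - 15.1824*n^3 + 8.0673*n^2 - 3.007*n + 0.9409)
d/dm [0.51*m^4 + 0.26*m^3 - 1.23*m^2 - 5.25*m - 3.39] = 2.04*m^3 + 0.78*m^2 - 2.46*m - 5.25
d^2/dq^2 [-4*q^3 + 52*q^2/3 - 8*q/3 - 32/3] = 104/3 - 24*q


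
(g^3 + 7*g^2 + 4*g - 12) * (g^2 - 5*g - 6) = g^5 + 2*g^4 - 37*g^3 - 74*g^2 + 36*g + 72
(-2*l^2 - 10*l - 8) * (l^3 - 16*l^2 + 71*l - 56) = -2*l^5 + 22*l^4 + 10*l^3 - 470*l^2 - 8*l + 448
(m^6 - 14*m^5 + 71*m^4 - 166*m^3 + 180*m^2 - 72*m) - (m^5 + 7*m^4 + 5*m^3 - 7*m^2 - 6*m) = m^6 - 15*m^5 + 64*m^4 - 171*m^3 + 187*m^2 - 66*m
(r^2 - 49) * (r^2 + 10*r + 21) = r^4 + 10*r^3 - 28*r^2 - 490*r - 1029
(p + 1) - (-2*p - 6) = 3*p + 7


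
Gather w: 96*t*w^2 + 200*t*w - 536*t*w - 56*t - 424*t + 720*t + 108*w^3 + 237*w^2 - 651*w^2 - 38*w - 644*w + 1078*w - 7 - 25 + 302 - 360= 240*t + 108*w^3 + w^2*(96*t - 414) + w*(396 - 336*t) - 90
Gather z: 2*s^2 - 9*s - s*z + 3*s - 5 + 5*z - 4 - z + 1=2*s^2 - 6*s + z*(4 - s) - 8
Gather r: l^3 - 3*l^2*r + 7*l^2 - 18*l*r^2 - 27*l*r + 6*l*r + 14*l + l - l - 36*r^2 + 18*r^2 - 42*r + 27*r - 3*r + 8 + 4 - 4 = l^3 + 7*l^2 + 14*l + r^2*(-18*l - 18) + r*(-3*l^2 - 21*l - 18) + 8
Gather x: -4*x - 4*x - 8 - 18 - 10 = -8*x - 36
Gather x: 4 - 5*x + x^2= x^2 - 5*x + 4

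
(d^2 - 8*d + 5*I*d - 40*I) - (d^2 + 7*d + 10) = -15*d + 5*I*d - 10 - 40*I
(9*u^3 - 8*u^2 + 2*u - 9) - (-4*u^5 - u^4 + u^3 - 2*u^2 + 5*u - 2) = 4*u^5 + u^4 + 8*u^3 - 6*u^2 - 3*u - 7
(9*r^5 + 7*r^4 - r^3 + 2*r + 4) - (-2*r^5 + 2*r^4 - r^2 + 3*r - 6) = 11*r^5 + 5*r^4 - r^3 + r^2 - r + 10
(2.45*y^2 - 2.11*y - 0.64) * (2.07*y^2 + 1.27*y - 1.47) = 5.0715*y^4 - 1.2562*y^3 - 7.606*y^2 + 2.2889*y + 0.9408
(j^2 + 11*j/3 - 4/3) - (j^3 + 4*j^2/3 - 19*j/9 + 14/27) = -j^3 - j^2/3 + 52*j/9 - 50/27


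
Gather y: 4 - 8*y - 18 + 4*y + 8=-4*y - 6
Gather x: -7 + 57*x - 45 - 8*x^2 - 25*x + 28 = -8*x^2 + 32*x - 24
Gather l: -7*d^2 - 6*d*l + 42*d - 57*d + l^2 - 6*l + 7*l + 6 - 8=-7*d^2 - 15*d + l^2 + l*(1 - 6*d) - 2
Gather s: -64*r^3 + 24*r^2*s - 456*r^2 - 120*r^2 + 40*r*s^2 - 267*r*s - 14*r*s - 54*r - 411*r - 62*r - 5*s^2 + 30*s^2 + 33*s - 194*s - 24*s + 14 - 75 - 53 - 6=-64*r^3 - 576*r^2 - 527*r + s^2*(40*r + 25) + s*(24*r^2 - 281*r - 185) - 120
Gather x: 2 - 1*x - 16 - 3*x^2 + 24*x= -3*x^2 + 23*x - 14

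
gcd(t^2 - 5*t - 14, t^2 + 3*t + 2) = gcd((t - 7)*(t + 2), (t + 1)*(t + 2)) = t + 2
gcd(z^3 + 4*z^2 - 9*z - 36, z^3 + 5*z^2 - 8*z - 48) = z^2 + z - 12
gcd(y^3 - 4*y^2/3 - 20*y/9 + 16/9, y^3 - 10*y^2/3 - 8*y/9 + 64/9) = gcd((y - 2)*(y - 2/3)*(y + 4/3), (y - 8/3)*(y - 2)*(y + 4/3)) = y^2 - 2*y/3 - 8/3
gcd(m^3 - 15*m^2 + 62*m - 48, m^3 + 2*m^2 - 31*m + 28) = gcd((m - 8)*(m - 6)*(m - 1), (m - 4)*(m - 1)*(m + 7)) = m - 1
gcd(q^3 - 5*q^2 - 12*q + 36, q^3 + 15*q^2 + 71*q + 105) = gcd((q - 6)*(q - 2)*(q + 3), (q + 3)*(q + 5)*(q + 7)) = q + 3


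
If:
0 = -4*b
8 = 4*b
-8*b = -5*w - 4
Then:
No Solution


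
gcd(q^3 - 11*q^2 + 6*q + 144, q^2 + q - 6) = q + 3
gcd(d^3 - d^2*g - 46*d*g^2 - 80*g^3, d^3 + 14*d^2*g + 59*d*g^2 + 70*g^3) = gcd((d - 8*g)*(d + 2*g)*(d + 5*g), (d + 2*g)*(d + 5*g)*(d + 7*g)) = d^2 + 7*d*g + 10*g^2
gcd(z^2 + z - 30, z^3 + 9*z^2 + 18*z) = z + 6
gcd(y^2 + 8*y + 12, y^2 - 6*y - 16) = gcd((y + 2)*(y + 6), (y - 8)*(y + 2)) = y + 2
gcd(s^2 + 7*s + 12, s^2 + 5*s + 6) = s + 3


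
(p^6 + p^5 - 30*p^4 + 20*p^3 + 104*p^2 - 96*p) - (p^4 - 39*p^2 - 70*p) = p^6 + p^5 - 31*p^4 + 20*p^3 + 143*p^2 - 26*p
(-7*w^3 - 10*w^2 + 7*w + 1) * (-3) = 21*w^3 + 30*w^2 - 21*w - 3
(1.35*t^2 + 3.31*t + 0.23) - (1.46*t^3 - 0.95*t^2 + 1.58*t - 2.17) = -1.46*t^3 + 2.3*t^2 + 1.73*t + 2.4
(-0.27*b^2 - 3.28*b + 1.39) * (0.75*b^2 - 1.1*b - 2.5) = -0.2025*b^4 - 2.163*b^3 + 5.3255*b^2 + 6.671*b - 3.475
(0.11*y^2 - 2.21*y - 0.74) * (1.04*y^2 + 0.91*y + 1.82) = 0.1144*y^4 - 2.1983*y^3 - 2.5805*y^2 - 4.6956*y - 1.3468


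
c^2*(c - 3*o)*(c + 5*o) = c^4 + 2*c^3*o - 15*c^2*o^2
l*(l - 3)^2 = l^3 - 6*l^2 + 9*l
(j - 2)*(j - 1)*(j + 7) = j^3 + 4*j^2 - 19*j + 14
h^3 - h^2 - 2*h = h*(h - 2)*(h + 1)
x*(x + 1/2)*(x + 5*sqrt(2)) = x^3 + x^2/2 + 5*sqrt(2)*x^2 + 5*sqrt(2)*x/2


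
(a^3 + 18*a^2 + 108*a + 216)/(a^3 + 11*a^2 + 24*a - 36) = (a + 6)/(a - 1)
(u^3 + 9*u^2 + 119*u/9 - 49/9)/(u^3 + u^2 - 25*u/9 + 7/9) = (u + 7)/(u - 1)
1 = 1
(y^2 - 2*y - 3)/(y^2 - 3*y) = (y + 1)/y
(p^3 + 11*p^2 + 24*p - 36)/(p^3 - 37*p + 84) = (p^3 + 11*p^2 + 24*p - 36)/(p^3 - 37*p + 84)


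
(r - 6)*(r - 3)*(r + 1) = r^3 - 8*r^2 + 9*r + 18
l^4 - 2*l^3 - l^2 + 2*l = l*(l - 2)*(l - 1)*(l + 1)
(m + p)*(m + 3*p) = m^2 + 4*m*p + 3*p^2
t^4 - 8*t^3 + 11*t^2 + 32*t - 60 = (t - 5)*(t - 3)*(t - 2)*(t + 2)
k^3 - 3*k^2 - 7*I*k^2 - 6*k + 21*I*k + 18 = (k - 3)*(k - 6*I)*(k - I)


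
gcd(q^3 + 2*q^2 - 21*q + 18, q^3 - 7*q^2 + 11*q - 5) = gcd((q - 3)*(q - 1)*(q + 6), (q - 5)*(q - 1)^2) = q - 1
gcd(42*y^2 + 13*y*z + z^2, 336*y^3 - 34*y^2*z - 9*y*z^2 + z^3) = 6*y + z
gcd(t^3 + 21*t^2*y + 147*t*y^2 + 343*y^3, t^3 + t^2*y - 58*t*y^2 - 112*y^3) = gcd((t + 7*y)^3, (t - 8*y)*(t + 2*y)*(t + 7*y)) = t + 7*y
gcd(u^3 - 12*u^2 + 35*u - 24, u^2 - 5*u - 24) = u - 8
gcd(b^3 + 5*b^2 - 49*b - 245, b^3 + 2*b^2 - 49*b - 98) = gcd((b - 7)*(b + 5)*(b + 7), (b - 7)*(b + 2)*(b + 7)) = b^2 - 49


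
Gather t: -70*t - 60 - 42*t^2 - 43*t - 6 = -42*t^2 - 113*t - 66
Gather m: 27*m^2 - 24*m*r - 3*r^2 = 27*m^2 - 24*m*r - 3*r^2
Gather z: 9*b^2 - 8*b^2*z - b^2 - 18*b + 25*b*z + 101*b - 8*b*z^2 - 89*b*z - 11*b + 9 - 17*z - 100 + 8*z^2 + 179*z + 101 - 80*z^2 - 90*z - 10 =8*b^2 + 72*b + z^2*(-8*b - 72) + z*(-8*b^2 - 64*b + 72)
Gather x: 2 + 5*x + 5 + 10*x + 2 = 15*x + 9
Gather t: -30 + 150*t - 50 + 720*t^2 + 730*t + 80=720*t^2 + 880*t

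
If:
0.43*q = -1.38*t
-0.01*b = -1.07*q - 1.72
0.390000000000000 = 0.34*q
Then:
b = 294.74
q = 1.15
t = -0.36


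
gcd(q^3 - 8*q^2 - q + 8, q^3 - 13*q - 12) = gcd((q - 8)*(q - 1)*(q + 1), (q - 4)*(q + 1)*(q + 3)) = q + 1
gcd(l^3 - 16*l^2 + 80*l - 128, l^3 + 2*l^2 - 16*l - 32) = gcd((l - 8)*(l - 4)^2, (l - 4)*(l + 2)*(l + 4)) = l - 4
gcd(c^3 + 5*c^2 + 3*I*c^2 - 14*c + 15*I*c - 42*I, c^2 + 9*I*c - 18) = c + 3*I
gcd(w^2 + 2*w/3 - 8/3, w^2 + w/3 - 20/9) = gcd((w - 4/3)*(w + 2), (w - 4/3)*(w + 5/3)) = w - 4/3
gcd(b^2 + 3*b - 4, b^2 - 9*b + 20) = 1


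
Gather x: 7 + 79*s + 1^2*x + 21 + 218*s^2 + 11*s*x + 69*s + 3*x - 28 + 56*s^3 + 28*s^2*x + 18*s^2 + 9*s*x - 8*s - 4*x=56*s^3 + 236*s^2 + 140*s + x*(28*s^2 + 20*s)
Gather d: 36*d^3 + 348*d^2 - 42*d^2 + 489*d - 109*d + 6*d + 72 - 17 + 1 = 36*d^3 + 306*d^2 + 386*d + 56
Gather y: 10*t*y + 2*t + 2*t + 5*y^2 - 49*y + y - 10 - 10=4*t + 5*y^2 + y*(10*t - 48) - 20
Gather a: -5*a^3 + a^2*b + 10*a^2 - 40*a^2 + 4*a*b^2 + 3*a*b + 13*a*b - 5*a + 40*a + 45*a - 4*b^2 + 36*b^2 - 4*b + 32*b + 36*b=-5*a^3 + a^2*(b - 30) + a*(4*b^2 + 16*b + 80) + 32*b^2 + 64*b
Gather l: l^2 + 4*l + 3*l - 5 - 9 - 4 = l^2 + 7*l - 18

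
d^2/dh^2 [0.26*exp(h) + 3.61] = 0.26*exp(h)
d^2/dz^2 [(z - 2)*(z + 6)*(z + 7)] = 6*z + 22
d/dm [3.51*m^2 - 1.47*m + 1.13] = 7.02*m - 1.47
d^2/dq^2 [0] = 0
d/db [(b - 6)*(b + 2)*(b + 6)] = 3*b^2 + 4*b - 36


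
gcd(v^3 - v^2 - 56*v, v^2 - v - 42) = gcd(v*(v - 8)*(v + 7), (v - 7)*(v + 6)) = 1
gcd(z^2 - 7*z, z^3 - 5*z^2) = z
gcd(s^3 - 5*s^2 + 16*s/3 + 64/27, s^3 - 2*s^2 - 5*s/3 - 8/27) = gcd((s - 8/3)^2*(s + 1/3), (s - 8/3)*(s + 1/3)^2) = s^2 - 7*s/3 - 8/9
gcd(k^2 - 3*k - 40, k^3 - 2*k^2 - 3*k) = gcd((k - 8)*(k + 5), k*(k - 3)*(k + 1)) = 1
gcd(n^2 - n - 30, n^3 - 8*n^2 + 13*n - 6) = n - 6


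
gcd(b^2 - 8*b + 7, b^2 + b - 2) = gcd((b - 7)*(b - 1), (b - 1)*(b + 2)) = b - 1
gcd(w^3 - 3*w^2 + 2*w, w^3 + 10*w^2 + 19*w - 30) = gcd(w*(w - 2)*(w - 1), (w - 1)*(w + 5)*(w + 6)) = w - 1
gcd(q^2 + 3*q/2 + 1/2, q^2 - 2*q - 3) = q + 1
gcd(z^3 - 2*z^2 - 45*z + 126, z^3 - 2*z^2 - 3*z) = z - 3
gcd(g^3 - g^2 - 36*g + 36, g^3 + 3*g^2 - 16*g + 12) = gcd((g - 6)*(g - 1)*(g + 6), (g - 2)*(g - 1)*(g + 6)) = g^2 + 5*g - 6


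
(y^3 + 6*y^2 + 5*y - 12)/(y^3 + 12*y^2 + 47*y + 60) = (y - 1)/(y + 5)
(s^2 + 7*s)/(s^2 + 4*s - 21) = s/(s - 3)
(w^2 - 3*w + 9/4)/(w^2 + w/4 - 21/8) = 2*(2*w - 3)/(4*w + 7)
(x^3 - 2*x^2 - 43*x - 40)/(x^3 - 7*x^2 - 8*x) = (x + 5)/x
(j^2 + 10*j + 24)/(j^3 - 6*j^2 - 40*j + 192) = (j + 4)/(j^2 - 12*j + 32)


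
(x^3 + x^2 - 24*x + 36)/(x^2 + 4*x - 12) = x - 3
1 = 1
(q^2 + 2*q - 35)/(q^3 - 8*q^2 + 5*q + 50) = (q + 7)/(q^2 - 3*q - 10)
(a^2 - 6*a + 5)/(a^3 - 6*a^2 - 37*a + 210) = (a - 1)/(a^2 - a - 42)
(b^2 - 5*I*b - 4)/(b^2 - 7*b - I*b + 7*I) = (b - 4*I)/(b - 7)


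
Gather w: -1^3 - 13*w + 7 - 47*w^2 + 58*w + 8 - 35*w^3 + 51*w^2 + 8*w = -35*w^3 + 4*w^2 + 53*w + 14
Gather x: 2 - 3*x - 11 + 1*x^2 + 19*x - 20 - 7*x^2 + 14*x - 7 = -6*x^2 + 30*x - 36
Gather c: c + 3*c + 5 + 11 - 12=4*c + 4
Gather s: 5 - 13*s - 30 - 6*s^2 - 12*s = -6*s^2 - 25*s - 25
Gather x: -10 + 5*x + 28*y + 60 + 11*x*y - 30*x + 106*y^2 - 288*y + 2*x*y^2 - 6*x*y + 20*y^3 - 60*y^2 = x*(2*y^2 + 5*y - 25) + 20*y^3 + 46*y^2 - 260*y + 50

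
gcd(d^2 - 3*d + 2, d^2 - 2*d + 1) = d - 1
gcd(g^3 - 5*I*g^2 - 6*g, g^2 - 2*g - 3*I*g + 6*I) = g - 3*I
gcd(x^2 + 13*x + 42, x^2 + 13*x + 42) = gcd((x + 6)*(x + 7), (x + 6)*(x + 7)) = x^2 + 13*x + 42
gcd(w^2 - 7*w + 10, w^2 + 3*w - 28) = 1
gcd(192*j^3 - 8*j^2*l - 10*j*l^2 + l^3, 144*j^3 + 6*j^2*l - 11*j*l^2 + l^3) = 48*j^2 - 14*j*l + l^2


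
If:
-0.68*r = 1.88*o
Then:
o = -0.361702127659574*r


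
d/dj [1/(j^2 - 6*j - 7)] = 2*(3 - j)/(-j^2 + 6*j + 7)^2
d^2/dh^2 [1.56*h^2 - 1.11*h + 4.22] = 3.12000000000000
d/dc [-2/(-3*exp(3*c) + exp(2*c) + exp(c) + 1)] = (-18*exp(2*c) + 4*exp(c) + 2)*exp(c)/(-3*exp(3*c) + exp(2*c) + exp(c) + 1)^2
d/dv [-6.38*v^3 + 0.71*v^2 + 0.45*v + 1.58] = -19.14*v^2 + 1.42*v + 0.45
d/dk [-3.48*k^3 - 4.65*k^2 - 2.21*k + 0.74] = -10.44*k^2 - 9.3*k - 2.21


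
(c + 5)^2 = c^2 + 10*c + 25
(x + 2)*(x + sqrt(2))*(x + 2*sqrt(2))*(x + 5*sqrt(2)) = x^4 + 2*x^3 + 8*sqrt(2)*x^3 + 16*sqrt(2)*x^2 + 34*x^2 + 20*sqrt(2)*x + 68*x + 40*sqrt(2)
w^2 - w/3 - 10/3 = (w - 2)*(w + 5/3)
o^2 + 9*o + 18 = (o + 3)*(o + 6)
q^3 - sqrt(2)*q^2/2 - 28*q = q*(q - 4*sqrt(2))*(q + 7*sqrt(2)/2)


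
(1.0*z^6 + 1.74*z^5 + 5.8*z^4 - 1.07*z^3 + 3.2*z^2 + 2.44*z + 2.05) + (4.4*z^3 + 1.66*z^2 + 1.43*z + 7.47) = 1.0*z^6 + 1.74*z^5 + 5.8*z^4 + 3.33*z^3 + 4.86*z^2 + 3.87*z + 9.52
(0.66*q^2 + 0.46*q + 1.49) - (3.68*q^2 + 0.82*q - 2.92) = -3.02*q^2 - 0.36*q + 4.41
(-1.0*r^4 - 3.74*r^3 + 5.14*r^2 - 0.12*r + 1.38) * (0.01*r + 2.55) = -0.01*r^5 - 2.5874*r^4 - 9.4856*r^3 + 13.1058*r^2 - 0.2922*r + 3.519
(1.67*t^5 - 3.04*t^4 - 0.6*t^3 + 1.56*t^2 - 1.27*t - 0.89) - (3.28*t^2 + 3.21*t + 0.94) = 1.67*t^5 - 3.04*t^4 - 0.6*t^3 - 1.72*t^2 - 4.48*t - 1.83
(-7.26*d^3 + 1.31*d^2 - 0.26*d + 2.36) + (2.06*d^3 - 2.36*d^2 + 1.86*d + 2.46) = -5.2*d^3 - 1.05*d^2 + 1.6*d + 4.82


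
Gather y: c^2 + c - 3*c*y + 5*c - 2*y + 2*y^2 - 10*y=c^2 + 6*c + 2*y^2 + y*(-3*c - 12)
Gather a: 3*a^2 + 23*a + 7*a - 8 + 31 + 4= 3*a^2 + 30*a + 27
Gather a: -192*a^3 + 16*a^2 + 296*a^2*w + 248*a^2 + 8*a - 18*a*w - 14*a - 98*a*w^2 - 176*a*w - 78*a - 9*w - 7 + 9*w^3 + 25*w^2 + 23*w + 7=-192*a^3 + a^2*(296*w + 264) + a*(-98*w^2 - 194*w - 84) + 9*w^3 + 25*w^2 + 14*w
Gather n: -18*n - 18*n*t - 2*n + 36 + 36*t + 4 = n*(-18*t - 20) + 36*t + 40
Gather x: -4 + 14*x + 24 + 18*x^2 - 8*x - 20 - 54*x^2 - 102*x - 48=-36*x^2 - 96*x - 48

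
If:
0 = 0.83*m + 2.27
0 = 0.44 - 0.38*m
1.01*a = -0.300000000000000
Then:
No Solution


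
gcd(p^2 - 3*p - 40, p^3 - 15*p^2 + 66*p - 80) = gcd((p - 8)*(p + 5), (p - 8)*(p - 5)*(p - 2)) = p - 8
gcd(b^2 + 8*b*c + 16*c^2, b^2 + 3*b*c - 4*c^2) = b + 4*c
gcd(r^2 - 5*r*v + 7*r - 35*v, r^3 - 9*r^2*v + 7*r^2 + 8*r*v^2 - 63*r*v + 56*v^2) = r + 7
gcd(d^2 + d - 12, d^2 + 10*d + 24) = d + 4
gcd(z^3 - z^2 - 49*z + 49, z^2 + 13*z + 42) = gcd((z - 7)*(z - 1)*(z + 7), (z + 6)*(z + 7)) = z + 7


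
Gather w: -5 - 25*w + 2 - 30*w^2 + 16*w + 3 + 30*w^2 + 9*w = 0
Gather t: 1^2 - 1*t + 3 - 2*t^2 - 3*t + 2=-2*t^2 - 4*t + 6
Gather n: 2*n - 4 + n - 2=3*n - 6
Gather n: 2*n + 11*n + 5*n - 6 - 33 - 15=18*n - 54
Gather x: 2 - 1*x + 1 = 3 - x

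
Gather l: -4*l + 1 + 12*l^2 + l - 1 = 12*l^2 - 3*l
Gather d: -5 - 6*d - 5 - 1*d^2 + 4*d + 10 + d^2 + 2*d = 0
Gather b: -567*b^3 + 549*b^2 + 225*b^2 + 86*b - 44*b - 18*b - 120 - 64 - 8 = -567*b^3 + 774*b^2 + 24*b - 192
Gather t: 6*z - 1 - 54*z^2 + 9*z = -54*z^2 + 15*z - 1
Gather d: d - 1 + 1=d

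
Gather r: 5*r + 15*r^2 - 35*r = 15*r^2 - 30*r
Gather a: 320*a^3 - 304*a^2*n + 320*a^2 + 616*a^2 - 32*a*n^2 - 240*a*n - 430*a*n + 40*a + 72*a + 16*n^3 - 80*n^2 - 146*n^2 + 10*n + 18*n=320*a^3 + a^2*(936 - 304*n) + a*(-32*n^2 - 670*n + 112) + 16*n^3 - 226*n^2 + 28*n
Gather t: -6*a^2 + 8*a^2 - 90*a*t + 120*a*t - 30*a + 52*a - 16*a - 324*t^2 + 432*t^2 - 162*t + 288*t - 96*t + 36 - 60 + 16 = 2*a^2 + 6*a + 108*t^2 + t*(30*a + 30) - 8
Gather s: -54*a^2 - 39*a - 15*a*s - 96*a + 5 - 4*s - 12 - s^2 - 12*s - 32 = -54*a^2 - 135*a - s^2 + s*(-15*a - 16) - 39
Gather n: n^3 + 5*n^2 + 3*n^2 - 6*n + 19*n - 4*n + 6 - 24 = n^3 + 8*n^2 + 9*n - 18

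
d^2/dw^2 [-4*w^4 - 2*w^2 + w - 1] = -48*w^2 - 4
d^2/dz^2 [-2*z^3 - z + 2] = -12*z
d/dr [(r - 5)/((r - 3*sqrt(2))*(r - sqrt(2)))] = (-r^2 + 10*r - 20*sqrt(2) + 6)/(r^4 - 8*sqrt(2)*r^3 + 44*r^2 - 48*sqrt(2)*r + 36)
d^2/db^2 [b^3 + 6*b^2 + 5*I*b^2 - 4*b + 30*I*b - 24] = 6*b + 12 + 10*I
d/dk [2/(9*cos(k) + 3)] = 2*sin(k)/(3*cos(k) + 1)^2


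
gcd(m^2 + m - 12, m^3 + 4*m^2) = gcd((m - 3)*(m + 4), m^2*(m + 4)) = m + 4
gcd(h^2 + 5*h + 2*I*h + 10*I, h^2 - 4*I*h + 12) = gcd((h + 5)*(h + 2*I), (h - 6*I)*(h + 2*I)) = h + 2*I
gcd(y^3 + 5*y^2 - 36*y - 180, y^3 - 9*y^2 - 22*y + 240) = y^2 - y - 30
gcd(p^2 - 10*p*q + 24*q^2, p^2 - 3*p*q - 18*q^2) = p - 6*q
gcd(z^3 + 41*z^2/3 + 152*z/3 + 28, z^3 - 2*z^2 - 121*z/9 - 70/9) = z + 2/3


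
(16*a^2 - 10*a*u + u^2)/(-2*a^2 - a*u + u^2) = (-8*a + u)/(a + u)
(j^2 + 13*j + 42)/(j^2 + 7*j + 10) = (j^2 + 13*j + 42)/(j^2 + 7*j + 10)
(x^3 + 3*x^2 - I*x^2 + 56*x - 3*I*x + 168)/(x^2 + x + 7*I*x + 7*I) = (x^2 + x*(3 - 8*I) - 24*I)/(x + 1)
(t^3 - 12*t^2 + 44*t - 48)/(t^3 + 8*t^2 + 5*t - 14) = (t^3 - 12*t^2 + 44*t - 48)/(t^3 + 8*t^2 + 5*t - 14)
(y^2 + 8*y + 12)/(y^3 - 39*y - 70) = (y + 6)/(y^2 - 2*y - 35)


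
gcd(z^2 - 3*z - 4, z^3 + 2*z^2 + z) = z + 1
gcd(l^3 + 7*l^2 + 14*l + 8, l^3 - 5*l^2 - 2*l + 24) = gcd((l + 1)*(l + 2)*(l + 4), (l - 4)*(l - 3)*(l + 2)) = l + 2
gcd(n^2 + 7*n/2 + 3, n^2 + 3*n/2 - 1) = n + 2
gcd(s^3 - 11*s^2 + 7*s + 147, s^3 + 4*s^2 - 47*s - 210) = s - 7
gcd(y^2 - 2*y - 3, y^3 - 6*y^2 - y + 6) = y + 1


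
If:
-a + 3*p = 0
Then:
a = 3*p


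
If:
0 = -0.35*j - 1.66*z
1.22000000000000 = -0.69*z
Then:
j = 8.39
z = -1.77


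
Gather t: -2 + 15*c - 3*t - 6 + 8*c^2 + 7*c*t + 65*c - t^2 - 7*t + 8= 8*c^2 + 80*c - t^2 + t*(7*c - 10)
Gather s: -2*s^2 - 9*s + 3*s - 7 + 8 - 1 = -2*s^2 - 6*s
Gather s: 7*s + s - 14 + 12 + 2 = 8*s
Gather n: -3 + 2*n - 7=2*n - 10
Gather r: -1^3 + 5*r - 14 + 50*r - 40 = 55*r - 55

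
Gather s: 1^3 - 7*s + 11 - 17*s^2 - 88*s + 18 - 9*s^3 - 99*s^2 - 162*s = -9*s^3 - 116*s^2 - 257*s + 30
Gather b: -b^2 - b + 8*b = -b^2 + 7*b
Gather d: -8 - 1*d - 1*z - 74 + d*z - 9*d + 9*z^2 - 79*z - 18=d*(z - 10) + 9*z^2 - 80*z - 100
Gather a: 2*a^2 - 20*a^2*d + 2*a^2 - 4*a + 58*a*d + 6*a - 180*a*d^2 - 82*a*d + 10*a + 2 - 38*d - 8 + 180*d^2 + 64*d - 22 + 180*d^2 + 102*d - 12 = a^2*(4 - 20*d) + a*(-180*d^2 - 24*d + 12) + 360*d^2 + 128*d - 40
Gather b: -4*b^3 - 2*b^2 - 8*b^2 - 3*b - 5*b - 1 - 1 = -4*b^3 - 10*b^2 - 8*b - 2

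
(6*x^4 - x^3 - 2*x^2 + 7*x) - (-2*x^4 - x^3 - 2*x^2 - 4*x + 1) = 8*x^4 + 11*x - 1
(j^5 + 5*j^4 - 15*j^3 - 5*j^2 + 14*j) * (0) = 0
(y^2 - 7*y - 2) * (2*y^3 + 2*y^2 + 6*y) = 2*y^5 - 12*y^4 - 12*y^3 - 46*y^2 - 12*y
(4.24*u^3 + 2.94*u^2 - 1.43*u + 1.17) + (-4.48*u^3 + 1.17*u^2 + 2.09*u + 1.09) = -0.24*u^3 + 4.11*u^2 + 0.66*u + 2.26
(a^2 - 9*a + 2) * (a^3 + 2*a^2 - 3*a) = a^5 - 7*a^4 - 19*a^3 + 31*a^2 - 6*a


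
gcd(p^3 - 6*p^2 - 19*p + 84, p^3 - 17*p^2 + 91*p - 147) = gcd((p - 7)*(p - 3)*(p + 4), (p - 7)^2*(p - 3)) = p^2 - 10*p + 21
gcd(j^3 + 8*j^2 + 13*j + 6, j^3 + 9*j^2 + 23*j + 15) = j + 1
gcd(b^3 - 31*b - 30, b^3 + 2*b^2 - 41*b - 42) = b^2 - 5*b - 6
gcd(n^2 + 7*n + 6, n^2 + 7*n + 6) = n^2 + 7*n + 6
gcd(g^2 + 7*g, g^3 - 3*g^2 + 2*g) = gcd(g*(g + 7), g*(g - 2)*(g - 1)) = g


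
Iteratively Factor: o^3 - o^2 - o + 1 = (o - 1)*(o^2 - 1) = (o - 1)*(o + 1)*(o - 1)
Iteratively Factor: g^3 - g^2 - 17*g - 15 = (g + 1)*(g^2 - 2*g - 15) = (g - 5)*(g + 1)*(g + 3)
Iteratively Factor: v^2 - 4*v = (v - 4)*(v)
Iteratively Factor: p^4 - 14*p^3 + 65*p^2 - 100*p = (p)*(p^3 - 14*p^2 + 65*p - 100) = p*(p - 5)*(p^2 - 9*p + 20) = p*(p - 5)^2*(p - 4)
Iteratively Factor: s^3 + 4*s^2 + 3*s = (s + 1)*(s^2 + 3*s) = s*(s + 1)*(s + 3)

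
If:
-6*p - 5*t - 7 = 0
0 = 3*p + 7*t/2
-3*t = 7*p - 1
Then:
No Solution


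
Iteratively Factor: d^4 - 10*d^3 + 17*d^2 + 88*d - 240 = (d - 4)*(d^3 - 6*d^2 - 7*d + 60) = (d - 4)*(d + 3)*(d^2 - 9*d + 20) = (d - 5)*(d - 4)*(d + 3)*(d - 4)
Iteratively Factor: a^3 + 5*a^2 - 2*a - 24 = (a + 4)*(a^2 + a - 6) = (a - 2)*(a + 4)*(a + 3)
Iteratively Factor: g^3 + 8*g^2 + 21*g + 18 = (g + 2)*(g^2 + 6*g + 9) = (g + 2)*(g + 3)*(g + 3)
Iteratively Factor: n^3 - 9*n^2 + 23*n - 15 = (n - 3)*(n^2 - 6*n + 5) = (n - 5)*(n - 3)*(n - 1)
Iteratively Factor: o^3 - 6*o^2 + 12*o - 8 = (o - 2)*(o^2 - 4*o + 4) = (o - 2)^2*(o - 2)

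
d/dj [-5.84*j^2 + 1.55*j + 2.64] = 1.55 - 11.68*j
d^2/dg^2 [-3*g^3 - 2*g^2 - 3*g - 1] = -18*g - 4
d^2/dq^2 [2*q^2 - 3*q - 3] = 4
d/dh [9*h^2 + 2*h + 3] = 18*h + 2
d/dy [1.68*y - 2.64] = 1.68000000000000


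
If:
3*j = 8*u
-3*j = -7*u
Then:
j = 0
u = 0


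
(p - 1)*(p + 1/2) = p^2 - p/2 - 1/2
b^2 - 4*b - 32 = (b - 8)*(b + 4)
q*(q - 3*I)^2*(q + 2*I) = q^4 - 4*I*q^3 + 3*q^2 - 18*I*q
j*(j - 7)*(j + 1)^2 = j^4 - 5*j^3 - 13*j^2 - 7*j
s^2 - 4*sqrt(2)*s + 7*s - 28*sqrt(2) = (s + 7)*(s - 4*sqrt(2))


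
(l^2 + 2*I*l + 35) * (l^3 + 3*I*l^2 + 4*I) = l^5 + 5*I*l^4 + 29*l^3 + 109*I*l^2 - 8*l + 140*I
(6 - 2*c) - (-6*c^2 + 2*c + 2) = 6*c^2 - 4*c + 4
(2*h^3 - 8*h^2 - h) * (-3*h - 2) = -6*h^4 + 20*h^3 + 19*h^2 + 2*h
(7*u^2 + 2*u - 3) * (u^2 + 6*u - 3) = 7*u^4 + 44*u^3 - 12*u^2 - 24*u + 9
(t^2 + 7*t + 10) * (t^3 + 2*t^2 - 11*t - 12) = t^5 + 9*t^4 + 13*t^3 - 69*t^2 - 194*t - 120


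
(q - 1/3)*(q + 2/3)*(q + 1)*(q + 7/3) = q^4 + 11*q^3/3 + 29*q^2/9 + q/27 - 14/27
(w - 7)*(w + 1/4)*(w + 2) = w^3 - 19*w^2/4 - 61*w/4 - 7/2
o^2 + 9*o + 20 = (o + 4)*(o + 5)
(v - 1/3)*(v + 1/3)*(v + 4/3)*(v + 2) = v^4 + 10*v^3/3 + 23*v^2/9 - 10*v/27 - 8/27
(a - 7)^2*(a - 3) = a^3 - 17*a^2 + 91*a - 147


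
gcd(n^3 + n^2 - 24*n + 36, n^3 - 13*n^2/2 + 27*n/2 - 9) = n^2 - 5*n + 6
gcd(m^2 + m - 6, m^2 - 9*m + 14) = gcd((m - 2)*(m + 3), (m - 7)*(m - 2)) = m - 2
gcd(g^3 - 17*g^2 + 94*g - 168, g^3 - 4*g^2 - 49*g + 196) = g^2 - 11*g + 28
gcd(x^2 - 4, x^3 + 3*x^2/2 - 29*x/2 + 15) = x - 2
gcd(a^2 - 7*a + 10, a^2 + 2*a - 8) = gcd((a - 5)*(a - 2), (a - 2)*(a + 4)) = a - 2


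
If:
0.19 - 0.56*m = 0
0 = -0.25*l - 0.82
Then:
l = -3.28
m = 0.34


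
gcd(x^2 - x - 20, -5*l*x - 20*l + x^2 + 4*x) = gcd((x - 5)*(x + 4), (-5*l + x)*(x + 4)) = x + 4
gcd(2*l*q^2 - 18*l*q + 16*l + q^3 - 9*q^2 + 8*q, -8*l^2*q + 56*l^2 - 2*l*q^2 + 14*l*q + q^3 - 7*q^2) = 2*l + q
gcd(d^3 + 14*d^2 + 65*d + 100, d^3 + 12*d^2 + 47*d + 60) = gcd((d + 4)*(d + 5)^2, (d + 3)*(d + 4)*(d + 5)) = d^2 + 9*d + 20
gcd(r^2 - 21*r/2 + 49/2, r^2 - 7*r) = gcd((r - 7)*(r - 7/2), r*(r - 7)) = r - 7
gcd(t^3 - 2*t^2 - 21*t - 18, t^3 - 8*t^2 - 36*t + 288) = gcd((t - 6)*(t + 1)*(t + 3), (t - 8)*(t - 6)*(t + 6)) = t - 6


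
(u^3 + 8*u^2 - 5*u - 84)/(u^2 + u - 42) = (u^2 + u - 12)/(u - 6)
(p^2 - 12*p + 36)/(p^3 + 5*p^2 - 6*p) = (p^2 - 12*p + 36)/(p*(p^2 + 5*p - 6))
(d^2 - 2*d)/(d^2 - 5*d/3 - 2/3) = 3*d/(3*d + 1)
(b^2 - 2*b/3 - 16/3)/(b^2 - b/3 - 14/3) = (3*b - 8)/(3*b - 7)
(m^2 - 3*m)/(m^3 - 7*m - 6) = m/(m^2 + 3*m + 2)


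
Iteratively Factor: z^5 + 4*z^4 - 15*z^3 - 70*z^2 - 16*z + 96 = (z - 1)*(z^4 + 5*z^3 - 10*z^2 - 80*z - 96) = (z - 4)*(z - 1)*(z^3 + 9*z^2 + 26*z + 24) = (z - 4)*(z - 1)*(z + 3)*(z^2 + 6*z + 8) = (z - 4)*(z - 1)*(z + 2)*(z + 3)*(z + 4)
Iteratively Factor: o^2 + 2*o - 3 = (o - 1)*(o + 3)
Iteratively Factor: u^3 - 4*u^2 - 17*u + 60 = (u + 4)*(u^2 - 8*u + 15) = (u - 3)*(u + 4)*(u - 5)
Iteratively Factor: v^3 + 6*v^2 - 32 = (v + 4)*(v^2 + 2*v - 8) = (v + 4)^2*(v - 2)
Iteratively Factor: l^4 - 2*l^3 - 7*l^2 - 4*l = (l - 4)*(l^3 + 2*l^2 + l) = l*(l - 4)*(l^2 + 2*l + 1) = l*(l - 4)*(l + 1)*(l + 1)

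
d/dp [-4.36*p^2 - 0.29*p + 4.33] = -8.72*p - 0.29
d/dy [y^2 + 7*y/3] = 2*y + 7/3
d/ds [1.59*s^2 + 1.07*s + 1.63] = 3.18*s + 1.07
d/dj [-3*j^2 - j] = -6*j - 1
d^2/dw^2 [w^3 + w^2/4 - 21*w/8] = 6*w + 1/2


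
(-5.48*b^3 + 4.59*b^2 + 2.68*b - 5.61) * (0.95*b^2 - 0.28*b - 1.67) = -5.206*b^5 + 5.8949*b^4 + 10.4124*b^3 - 13.7452*b^2 - 2.9048*b + 9.3687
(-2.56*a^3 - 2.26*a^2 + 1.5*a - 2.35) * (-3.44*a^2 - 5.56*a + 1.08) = 8.8064*a^5 + 22.008*a^4 + 4.6408*a^3 - 2.6968*a^2 + 14.686*a - 2.538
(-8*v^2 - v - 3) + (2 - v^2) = -9*v^2 - v - 1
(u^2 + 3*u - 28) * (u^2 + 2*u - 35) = u^4 + 5*u^3 - 57*u^2 - 161*u + 980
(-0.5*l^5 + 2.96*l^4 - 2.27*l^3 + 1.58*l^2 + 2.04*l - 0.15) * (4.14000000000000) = -2.07*l^5 + 12.2544*l^4 - 9.3978*l^3 + 6.5412*l^2 + 8.4456*l - 0.621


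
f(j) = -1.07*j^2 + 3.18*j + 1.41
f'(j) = 3.18 - 2.14*j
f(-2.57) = -13.83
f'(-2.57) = 8.68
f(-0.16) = 0.87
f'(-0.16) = 3.52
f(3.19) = 0.67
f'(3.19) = -3.65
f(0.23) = 2.08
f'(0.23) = 2.69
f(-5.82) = -53.34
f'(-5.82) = 15.63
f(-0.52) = -0.53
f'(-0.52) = 4.29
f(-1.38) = -5.02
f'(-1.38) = 6.13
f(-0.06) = 1.22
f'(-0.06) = 3.31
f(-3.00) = -17.76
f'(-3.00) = 9.60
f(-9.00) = -113.88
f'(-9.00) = 22.44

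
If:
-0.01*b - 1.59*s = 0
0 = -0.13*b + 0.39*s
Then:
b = 0.00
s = 0.00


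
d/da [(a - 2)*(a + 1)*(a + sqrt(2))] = 3*a^2 - 2*a + 2*sqrt(2)*a - 2 - sqrt(2)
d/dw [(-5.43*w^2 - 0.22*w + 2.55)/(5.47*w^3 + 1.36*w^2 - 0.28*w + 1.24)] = (29.7021*w^4 + 2.4068*w^3 - 40.0259*w^2 - 20.4024*w + 0.4412)/(29.9209*w^6 + 14.8784*w^5 - 1.2136*w^4 + 12.804*w^3 + 3.4512*w^2 - 0.6944*w + 1.5376)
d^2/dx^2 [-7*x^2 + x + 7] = -14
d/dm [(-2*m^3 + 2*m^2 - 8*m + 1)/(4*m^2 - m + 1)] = (-8*m^4 + 4*m^3 + 24*m^2 - 4*m - 7)/(16*m^4 - 8*m^3 + 9*m^2 - 2*m + 1)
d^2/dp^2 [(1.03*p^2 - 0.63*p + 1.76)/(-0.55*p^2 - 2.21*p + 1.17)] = (-4.44089209850063e-16*p^4 + 2.88508*p^3 - 7.17123*p^2 - 10.40325*p - 19.019104)/(0.166375*p^6 + 2.005575*p^5 + 6.99699*p^4 + 2.261051*p^3 - 14.884506*p^2 + 9.075807*p - 1.601613)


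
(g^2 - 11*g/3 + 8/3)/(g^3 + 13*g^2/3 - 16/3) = (3*g - 8)/(3*g^2 + 16*g + 16)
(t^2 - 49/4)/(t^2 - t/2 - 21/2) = (t + 7/2)/(t + 3)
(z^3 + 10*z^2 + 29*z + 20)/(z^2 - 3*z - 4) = (z^2 + 9*z + 20)/(z - 4)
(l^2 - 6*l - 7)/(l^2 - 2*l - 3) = (l - 7)/(l - 3)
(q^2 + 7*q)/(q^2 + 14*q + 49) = q/(q + 7)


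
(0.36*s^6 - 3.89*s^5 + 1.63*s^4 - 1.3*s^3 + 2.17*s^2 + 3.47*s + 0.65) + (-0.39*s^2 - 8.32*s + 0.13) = 0.36*s^6 - 3.89*s^5 + 1.63*s^4 - 1.3*s^3 + 1.78*s^2 - 4.85*s + 0.78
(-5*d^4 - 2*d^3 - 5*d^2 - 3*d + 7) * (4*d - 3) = -20*d^5 + 7*d^4 - 14*d^3 + 3*d^2 + 37*d - 21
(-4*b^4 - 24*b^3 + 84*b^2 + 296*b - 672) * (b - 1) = -4*b^5 - 20*b^4 + 108*b^3 + 212*b^2 - 968*b + 672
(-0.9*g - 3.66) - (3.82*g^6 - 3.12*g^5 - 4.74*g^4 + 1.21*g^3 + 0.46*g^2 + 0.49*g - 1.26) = -3.82*g^6 + 3.12*g^5 + 4.74*g^4 - 1.21*g^3 - 0.46*g^2 - 1.39*g - 2.4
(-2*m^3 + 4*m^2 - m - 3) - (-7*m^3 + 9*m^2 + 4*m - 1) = 5*m^3 - 5*m^2 - 5*m - 2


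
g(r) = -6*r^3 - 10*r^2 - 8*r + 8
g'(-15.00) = -3758.00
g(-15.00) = 18128.00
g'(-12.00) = -2360.00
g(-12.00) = 9032.00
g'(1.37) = -69.18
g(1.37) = -37.16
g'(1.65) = -90.00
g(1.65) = -59.38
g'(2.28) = -147.17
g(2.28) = -133.34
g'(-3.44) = -152.20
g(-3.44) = 161.43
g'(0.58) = -25.66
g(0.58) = -1.17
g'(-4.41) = -269.87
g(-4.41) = 363.40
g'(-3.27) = -135.07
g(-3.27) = 137.03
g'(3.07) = -239.05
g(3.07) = -284.42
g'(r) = -18*r^2 - 20*r - 8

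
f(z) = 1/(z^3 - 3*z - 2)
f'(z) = (3 - 3*z^2)/(z^3 - 3*z - 2)^2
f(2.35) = 0.25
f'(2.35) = -0.88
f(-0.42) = -1.23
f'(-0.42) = 3.73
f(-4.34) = -0.01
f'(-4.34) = -0.01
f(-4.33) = -0.01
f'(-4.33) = -0.01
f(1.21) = -0.26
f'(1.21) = -0.09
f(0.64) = -0.27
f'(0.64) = 0.13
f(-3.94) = -0.02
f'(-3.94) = -0.02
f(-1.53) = -1.01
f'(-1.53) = -4.09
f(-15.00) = 0.00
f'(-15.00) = 0.00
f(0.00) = -0.50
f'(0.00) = 0.75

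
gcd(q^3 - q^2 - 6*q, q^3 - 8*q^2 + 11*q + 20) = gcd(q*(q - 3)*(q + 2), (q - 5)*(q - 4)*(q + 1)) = 1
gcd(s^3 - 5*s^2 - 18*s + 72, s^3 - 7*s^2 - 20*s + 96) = s^2 + s - 12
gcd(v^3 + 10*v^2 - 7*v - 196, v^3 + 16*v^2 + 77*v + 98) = v^2 + 14*v + 49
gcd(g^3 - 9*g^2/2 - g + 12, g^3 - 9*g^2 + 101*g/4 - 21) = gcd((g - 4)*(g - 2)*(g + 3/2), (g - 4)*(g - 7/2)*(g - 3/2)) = g - 4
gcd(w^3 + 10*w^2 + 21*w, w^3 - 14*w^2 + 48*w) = w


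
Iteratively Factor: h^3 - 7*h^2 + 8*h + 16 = (h - 4)*(h^2 - 3*h - 4) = (h - 4)^2*(h + 1)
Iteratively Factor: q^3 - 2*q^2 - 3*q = (q + 1)*(q^2 - 3*q) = (q - 3)*(q + 1)*(q)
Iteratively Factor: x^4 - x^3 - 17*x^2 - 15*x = (x - 5)*(x^3 + 4*x^2 + 3*x) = (x - 5)*(x + 3)*(x^2 + x) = x*(x - 5)*(x + 3)*(x + 1)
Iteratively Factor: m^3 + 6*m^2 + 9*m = (m)*(m^2 + 6*m + 9) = m*(m + 3)*(m + 3)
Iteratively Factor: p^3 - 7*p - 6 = (p + 2)*(p^2 - 2*p - 3) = (p - 3)*(p + 2)*(p + 1)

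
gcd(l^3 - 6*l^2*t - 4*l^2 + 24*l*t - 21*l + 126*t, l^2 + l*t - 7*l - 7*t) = l - 7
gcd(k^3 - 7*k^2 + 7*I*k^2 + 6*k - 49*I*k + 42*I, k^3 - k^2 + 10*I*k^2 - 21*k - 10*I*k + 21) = k^2 + k*(-1 + 7*I) - 7*I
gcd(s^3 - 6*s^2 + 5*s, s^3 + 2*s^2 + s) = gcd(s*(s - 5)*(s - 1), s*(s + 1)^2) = s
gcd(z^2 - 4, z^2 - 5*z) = 1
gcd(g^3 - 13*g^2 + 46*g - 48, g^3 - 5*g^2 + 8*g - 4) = g - 2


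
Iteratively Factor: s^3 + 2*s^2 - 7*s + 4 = (s - 1)*(s^2 + 3*s - 4) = (s - 1)^2*(s + 4)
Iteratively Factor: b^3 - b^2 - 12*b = (b - 4)*(b^2 + 3*b) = (b - 4)*(b + 3)*(b)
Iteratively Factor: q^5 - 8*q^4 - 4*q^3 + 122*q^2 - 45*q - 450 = (q - 3)*(q^4 - 5*q^3 - 19*q^2 + 65*q + 150) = (q - 3)*(q + 2)*(q^3 - 7*q^2 - 5*q + 75) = (q - 5)*(q - 3)*(q + 2)*(q^2 - 2*q - 15) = (q - 5)^2*(q - 3)*(q + 2)*(q + 3)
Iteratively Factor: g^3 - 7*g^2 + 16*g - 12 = (g - 2)*(g^2 - 5*g + 6) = (g - 3)*(g - 2)*(g - 2)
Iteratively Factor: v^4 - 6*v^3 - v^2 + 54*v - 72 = (v - 4)*(v^3 - 2*v^2 - 9*v + 18) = (v - 4)*(v + 3)*(v^2 - 5*v + 6) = (v - 4)*(v - 3)*(v + 3)*(v - 2)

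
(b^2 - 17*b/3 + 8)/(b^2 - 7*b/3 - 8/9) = 3*(b - 3)/(3*b + 1)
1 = 1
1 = 1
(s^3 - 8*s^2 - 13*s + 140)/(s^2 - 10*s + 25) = (s^2 - 3*s - 28)/(s - 5)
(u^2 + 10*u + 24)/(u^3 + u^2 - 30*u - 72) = (u + 6)/(u^2 - 3*u - 18)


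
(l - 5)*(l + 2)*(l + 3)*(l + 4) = l^4 + 4*l^3 - 19*l^2 - 106*l - 120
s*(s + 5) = s^2 + 5*s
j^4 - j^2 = j^2*(j - 1)*(j + 1)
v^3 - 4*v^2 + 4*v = v*(v - 2)^2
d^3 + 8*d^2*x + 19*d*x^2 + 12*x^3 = (d + x)*(d + 3*x)*(d + 4*x)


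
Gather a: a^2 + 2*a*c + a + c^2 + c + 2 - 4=a^2 + a*(2*c + 1) + c^2 + c - 2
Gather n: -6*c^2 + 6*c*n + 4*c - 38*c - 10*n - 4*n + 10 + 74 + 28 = -6*c^2 - 34*c + n*(6*c - 14) + 112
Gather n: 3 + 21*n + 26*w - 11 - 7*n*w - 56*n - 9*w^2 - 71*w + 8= n*(-7*w - 35) - 9*w^2 - 45*w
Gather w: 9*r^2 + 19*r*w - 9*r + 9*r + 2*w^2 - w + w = 9*r^2 + 19*r*w + 2*w^2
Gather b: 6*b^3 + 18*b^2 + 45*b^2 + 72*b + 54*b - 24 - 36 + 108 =6*b^3 + 63*b^2 + 126*b + 48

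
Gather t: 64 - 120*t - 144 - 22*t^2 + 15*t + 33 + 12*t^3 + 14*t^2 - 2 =12*t^3 - 8*t^2 - 105*t - 49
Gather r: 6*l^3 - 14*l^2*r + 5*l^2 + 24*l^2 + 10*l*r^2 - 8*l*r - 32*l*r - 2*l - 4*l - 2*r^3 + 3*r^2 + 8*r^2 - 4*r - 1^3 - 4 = 6*l^3 + 29*l^2 - 6*l - 2*r^3 + r^2*(10*l + 11) + r*(-14*l^2 - 40*l - 4) - 5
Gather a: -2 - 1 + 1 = -2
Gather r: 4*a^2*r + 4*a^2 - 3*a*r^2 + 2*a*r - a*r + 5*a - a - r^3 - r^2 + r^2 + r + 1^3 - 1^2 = 4*a^2 - 3*a*r^2 + 4*a - r^3 + r*(4*a^2 + a + 1)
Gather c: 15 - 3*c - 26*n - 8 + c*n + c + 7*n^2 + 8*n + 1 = c*(n - 2) + 7*n^2 - 18*n + 8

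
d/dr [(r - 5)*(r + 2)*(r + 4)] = 3*r^2 + 2*r - 22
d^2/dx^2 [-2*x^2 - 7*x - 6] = -4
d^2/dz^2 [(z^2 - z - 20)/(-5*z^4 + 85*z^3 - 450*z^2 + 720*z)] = 6*(-z^8 + 19*z^7 - 45*z^6 - 1609*z^5 + 18022*z^4 - 85956*z^3 + 210960*z^2 - 259200*z + 138240)/(5*z^3*(z^9 - 51*z^8 + 1137*z^7 - 14525*z^6 + 117018*z^5 - 615708*z^4 + 2113128*z^3 - 4556736*z^2 + 5598720*z - 2985984))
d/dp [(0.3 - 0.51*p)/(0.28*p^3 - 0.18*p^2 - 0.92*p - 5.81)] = (0.2856*p^3 - 0.3438*p^2 + 0.108*p + 3.2391)/(0.0784*p^6 - 0.1008*p^5 - 0.4828*p^4 - 2.9224*p^3 + 2.938*p^2 + 10.6904*p + 33.7561)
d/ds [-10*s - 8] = -10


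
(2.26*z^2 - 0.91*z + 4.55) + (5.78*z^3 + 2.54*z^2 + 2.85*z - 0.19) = 5.78*z^3 + 4.8*z^2 + 1.94*z + 4.36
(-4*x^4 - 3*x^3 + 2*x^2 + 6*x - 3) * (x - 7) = -4*x^5 + 25*x^4 + 23*x^3 - 8*x^2 - 45*x + 21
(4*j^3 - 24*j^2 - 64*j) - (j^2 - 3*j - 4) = 4*j^3 - 25*j^2 - 61*j + 4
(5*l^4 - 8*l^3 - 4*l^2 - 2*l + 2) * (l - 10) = 5*l^5 - 58*l^4 + 76*l^3 + 38*l^2 + 22*l - 20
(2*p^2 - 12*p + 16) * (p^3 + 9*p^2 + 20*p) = 2*p^5 + 6*p^4 - 52*p^3 - 96*p^2 + 320*p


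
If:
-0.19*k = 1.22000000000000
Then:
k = -6.42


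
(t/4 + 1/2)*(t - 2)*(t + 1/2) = t^3/4 + t^2/8 - t - 1/2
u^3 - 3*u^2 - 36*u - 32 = (u - 8)*(u + 1)*(u + 4)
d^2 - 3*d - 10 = (d - 5)*(d + 2)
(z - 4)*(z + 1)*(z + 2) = z^3 - z^2 - 10*z - 8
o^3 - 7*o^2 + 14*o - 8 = (o - 4)*(o - 2)*(o - 1)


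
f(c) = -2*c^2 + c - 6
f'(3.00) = -11.00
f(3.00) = -21.00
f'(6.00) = -23.00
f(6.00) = -72.00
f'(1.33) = -4.32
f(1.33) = -8.21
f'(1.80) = -6.20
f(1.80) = -10.68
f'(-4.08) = 17.32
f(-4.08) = -43.37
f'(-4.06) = 17.24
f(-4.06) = -43.03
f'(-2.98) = 12.92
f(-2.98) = -26.74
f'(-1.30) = 6.20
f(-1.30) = -10.68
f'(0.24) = 0.04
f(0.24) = -5.88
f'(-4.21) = 17.84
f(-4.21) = -45.66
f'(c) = 1 - 4*c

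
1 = 1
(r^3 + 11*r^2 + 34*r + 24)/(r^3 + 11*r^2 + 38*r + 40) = (r^2 + 7*r + 6)/(r^2 + 7*r + 10)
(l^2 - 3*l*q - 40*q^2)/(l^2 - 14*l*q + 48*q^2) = (-l - 5*q)/(-l + 6*q)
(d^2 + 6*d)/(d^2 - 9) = d*(d + 6)/(d^2 - 9)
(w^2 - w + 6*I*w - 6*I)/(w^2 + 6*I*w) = (w - 1)/w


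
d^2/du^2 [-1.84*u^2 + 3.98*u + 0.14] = -3.68000000000000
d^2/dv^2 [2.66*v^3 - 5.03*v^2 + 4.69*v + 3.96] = 15.96*v - 10.06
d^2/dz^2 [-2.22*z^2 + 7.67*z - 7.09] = -4.44000000000000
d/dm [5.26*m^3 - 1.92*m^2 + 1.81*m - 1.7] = 15.78*m^2 - 3.84*m + 1.81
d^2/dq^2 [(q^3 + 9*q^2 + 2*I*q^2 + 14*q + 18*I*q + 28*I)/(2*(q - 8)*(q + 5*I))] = (q^3*(135 - 51*I) + q^2*(360 + 2124*I) + q*(-7380 + 1008*I) - 10320 - 10188*I)/(q^6 + q^5*(-24 + 15*I) + q^4*(117 - 360*I) + q^3*(1288 + 2755*I) + q^2*(-14400 - 4680*I) + q*(38400 - 24000*I) + 64000*I)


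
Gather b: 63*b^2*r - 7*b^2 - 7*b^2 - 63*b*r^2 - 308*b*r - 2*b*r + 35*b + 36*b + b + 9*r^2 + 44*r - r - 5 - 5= b^2*(63*r - 14) + b*(-63*r^2 - 310*r + 72) + 9*r^2 + 43*r - 10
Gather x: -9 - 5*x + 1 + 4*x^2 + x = 4*x^2 - 4*x - 8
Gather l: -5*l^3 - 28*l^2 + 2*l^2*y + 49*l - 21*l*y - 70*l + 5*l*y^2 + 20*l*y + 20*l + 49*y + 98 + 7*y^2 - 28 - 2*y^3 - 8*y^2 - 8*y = -5*l^3 + l^2*(2*y - 28) + l*(5*y^2 - y - 1) - 2*y^3 - y^2 + 41*y + 70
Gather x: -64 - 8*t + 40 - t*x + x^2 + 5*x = -8*t + x^2 + x*(5 - t) - 24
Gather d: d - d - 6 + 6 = 0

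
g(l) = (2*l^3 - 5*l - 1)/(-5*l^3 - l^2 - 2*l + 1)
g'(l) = (6*l^2 - 5)/(-5*l^3 - l^2 - 2*l + 1) + (15*l^2 + 2*l + 2)*(2*l^3 - 5*l - 1)/(-5*l^3 - l^2 - 2*l + 1)^2 = (-2*l^4 - 58*l^3 - 14*l^2 - 2*l - 7)/(25*l^6 + 10*l^5 + 21*l^4 - 6*l^3 + 2*l^2 - 4*l + 1)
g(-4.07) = -0.35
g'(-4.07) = 0.03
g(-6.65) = -0.39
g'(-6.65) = 0.01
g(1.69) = -0.01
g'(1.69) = -0.40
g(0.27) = -8.00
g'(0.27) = -116.55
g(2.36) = -0.18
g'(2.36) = -0.16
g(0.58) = 2.38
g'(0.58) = -11.27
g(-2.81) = -0.29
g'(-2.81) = 0.09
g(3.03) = -0.26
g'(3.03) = -0.08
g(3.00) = -0.26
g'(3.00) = -0.08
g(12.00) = -0.39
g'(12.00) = 0.00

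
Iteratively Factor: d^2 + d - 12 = (d + 4)*(d - 3)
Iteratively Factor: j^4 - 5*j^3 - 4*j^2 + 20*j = (j - 5)*(j^3 - 4*j) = (j - 5)*(j - 2)*(j^2 + 2*j) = j*(j - 5)*(j - 2)*(j + 2)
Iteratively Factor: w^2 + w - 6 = (w + 3)*(w - 2)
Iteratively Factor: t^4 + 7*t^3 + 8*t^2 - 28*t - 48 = (t + 2)*(t^3 + 5*t^2 - 2*t - 24) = (t + 2)*(t + 4)*(t^2 + t - 6) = (t - 2)*(t + 2)*(t + 4)*(t + 3)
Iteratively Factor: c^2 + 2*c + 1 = (c + 1)*(c + 1)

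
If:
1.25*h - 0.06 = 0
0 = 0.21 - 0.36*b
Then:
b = 0.58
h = 0.05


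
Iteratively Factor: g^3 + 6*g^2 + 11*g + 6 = (g + 1)*(g^2 + 5*g + 6) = (g + 1)*(g + 3)*(g + 2)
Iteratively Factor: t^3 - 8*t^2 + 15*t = (t - 3)*(t^2 - 5*t) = t*(t - 3)*(t - 5)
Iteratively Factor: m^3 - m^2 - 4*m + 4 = (m + 2)*(m^2 - 3*m + 2) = (m - 2)*(m + 2)*(m - 1)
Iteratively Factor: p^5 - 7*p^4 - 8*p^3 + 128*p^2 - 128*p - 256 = (p - 4)*(p^4 - 3*p^3 - 20*p^2 + 48*p + 64) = (p - 4)^2*(p^3 + p^2 - 16*p - 16) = (p - 4)^3*(p^2 + 5*p + 4) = (p - 4)^3*(p + 4)*(p + 1)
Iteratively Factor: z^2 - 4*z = (z - 4)*(z)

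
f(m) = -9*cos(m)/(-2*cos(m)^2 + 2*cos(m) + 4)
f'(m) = -9*(-4*sin(m)*cos(m) + 2*sin(m))*cos(m)/(-2*cos(m)^2 + 2*cos(m) + 4)^2 + 9*sin(m)/(-2*cos(m)^2 + 2*cos(m) + 4)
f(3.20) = 878.65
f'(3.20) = -30112.66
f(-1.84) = 0.72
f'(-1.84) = -3.25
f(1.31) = -0.53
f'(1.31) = 1.87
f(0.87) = -1.30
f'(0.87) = 1.67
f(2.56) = 8.07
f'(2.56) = 30.69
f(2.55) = 7.77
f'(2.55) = 29.17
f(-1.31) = -0.53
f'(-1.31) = -1.87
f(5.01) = -0.60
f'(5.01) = -1.84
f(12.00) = -1.78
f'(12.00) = -1.44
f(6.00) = -2.12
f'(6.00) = -0.88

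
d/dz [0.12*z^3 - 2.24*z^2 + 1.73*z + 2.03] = 0.36*z^2 - 4.48*z + 1.73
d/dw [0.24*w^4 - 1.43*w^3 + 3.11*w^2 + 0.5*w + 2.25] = 0.96*w^3 - 4.29*w^2 + 6.22*w + 0.5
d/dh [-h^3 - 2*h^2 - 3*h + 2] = -3*h^2 - 4*h - 3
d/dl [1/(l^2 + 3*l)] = (-2*l - 3)/(l^2*(l + 3)^2)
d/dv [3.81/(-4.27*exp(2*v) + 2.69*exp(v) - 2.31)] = (32.5374*exp(v) - 10.2489)*exp(v)/(4.27*exp(2*v) - 2.69*exp(v) + 2.31)^2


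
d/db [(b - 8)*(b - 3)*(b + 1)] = 3*b^2 - 20*b + 13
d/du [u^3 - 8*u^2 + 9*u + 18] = 3*u^2 - 16*u + 9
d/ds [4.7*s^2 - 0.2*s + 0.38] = 9.4*s - 0.2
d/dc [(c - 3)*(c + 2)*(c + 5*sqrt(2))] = 3*c^2 - 2*c + 10*sqrt(2)*c - 5*sqrt(2) - 6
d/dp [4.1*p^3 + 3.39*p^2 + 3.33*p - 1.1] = 12.3*p^2 + 6.78*p + 3.33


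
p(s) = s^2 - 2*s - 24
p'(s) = 2*s - 2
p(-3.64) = -3.47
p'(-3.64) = -9.28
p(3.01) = -20.96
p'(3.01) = 4.02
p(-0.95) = -21.20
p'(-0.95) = -3.90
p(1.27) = -24.93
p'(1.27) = 0.54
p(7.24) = 13.94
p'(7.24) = 12.48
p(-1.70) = -17.71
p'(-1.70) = -5.40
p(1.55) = -24.70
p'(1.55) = 1.10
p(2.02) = -23.96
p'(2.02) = 2.04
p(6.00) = 0.00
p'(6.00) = 10.00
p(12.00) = 96.00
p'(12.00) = 22.00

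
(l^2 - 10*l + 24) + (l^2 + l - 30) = 2*l^2 - 9*l - 6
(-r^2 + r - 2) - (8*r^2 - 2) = -9*r^2 + r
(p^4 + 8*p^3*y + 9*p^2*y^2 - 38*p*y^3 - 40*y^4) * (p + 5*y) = p^5 + 13*p^4*y + 49*p^3*y^2 + 7*p^2*y^3 - 230*p*y^4 - 200*y^5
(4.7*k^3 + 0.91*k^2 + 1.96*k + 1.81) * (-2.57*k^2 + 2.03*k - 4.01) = -12.079*k^5 + 7.2023*k^4 - 22.0369*k^3 - 4.322*k^2 - 4.1853*k - 7.2581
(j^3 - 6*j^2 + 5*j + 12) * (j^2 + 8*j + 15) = j^5 + 2*j^4 - 28*j^3 - 38*j^2 + 171*j + 180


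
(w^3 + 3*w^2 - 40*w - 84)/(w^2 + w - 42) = w + 2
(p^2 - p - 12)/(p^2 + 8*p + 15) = (p - 4)/(p + 5)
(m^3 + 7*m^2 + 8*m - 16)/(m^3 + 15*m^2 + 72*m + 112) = (m - 1)/(m + 7)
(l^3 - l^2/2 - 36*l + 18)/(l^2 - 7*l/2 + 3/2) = (l^2 - 36)/(l - 3)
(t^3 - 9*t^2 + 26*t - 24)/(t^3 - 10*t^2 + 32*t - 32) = (t - 3)/(t - 4)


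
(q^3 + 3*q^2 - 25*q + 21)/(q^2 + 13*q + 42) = (q^2 - 4*q + 3)/(q + 6)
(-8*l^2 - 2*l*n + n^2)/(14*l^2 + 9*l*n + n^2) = (-4*l + n)/(7*l + n)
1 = 1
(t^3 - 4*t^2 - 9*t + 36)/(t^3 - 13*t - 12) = (t - 3)/(t + 1)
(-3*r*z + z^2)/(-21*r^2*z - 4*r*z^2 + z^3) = (3*r - z)/(21*r^2 + 4*r*z - z^2)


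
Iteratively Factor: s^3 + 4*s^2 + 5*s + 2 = (s + 1)*(s^2 + 3*s + 2) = (s + 1)*(s + 2)*(s + 1)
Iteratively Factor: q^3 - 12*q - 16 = (q + 2)*(q^2 - 2*q - 8) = (q - 4)*(q + 2)*(q + 2)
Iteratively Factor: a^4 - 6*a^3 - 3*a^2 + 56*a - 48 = (a - 1)*(a^3 - 5*a^2 - 8*a + 48) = (a - 4)*(a - 1)*(a^2 - a - 12) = (a - 4)*(a - 1)*(a + 3)*(a - 4)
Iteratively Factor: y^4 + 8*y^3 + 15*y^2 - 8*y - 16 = (y + 1)*(y^3 + 7*y^2 + 8*y - 16) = (y + 1)*(y + 4)*(y^2 + 3*y - 4) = (y - 1)*(y + 1)*(y + 4)*(y + 4)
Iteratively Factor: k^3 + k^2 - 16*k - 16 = (k + 4)*(k^2 - 3*k - 4) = (k - 4)*(k + 4)*(k + 1)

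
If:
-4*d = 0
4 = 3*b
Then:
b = 4/3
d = 0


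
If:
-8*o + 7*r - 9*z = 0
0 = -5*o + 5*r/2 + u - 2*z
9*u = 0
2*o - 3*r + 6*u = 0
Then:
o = 0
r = 0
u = 0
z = 0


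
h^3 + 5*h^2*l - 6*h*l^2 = h*(h - l)*(h + 6*l)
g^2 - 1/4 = (g - 1/2)*(g + 1/2)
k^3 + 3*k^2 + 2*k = k*(k + 1)*(k + 2)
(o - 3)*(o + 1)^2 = o^3 - o^2 - 5*o - 3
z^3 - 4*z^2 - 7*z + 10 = (z - 5)*(z - 1)*(z + 2)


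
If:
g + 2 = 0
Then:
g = -2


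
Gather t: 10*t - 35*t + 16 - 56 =-25*t - 40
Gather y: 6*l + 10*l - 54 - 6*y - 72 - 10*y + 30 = 16*l - 16*y - 96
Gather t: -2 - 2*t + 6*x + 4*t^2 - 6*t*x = 4*t^2 + t*(-6*x - 2) + 6*x - 2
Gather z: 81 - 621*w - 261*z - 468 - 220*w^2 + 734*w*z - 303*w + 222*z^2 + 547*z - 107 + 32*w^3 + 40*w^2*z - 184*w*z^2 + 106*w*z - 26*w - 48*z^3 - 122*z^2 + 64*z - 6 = 32*w^3 - 220*w^2 - 950*w - 48*z^3 + z^2*(100 - 184*w) + z*(40*w^2 + 840*w + 350) - 500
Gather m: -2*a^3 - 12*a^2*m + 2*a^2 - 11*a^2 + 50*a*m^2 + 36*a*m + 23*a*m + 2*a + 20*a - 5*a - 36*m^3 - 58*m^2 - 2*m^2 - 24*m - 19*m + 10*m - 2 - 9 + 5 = -2*a^3 - 9*a^2 + 17*a - 36*m^3 + m^2*(50*a - 60) + m*(-12*a^2 + 59*a - 33) - 6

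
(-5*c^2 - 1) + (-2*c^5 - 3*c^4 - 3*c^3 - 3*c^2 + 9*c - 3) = -2*c^5 - 3*c^4 - 3*c^3 - 8*c^2 + 9*c - 4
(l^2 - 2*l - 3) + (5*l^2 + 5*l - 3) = 6*l^2 + 3*l - 6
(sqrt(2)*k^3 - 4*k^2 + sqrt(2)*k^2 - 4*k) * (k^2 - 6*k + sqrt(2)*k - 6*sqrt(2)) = sqrt(2)*k^5 - 5*sqrt(2)*k^4 - 2*k^4 - 10*sqrt(2)*k^3 + 10*k^3 + 12*k^2 + 20*sqrt(2)*k^2 + 24*sqrt(2)*k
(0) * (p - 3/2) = 0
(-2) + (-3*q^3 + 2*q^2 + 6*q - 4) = -3*q^3 + 2*q^2 + 6*q - 6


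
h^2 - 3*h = h*(h - 3)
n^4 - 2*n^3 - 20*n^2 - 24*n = n*(n - 6)*(n + 2)^2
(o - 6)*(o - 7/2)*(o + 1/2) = o^3 - 9*o^2 + 65*o/4 + 21/2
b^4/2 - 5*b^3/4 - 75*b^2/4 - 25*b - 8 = (b/2 + 1/2)*(b - 8)*(b + 1/2)*(b + 4)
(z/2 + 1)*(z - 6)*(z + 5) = z^3/2 + z^2/2 - 16*z - 30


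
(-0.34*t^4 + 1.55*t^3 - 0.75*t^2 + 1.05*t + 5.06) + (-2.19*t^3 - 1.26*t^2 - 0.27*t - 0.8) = -0.34*t^4 - 0.64*t^3 - 2.01*t^2 + 0.78*t + 4.26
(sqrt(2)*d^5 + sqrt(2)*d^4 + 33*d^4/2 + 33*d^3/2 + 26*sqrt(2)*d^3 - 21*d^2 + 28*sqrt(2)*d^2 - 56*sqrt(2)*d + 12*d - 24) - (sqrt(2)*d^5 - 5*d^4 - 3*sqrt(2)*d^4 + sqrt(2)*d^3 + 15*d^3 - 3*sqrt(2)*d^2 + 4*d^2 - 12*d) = 4*sqrt(2)*d^4 + 43*d^4/2 + 3*d^3/2 + 25*sqrt(2)*d^3 - 25*d^2 + 31*sqrt(2)*d^2 - 56*sqrt(2)*d + 24*d - 24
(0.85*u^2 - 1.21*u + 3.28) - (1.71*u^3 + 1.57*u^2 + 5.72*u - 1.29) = -1.71*u^3 - 0.72*u^2 - 6.93*u + 4.57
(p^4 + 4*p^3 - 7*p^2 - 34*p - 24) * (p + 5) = p^5 + 9*p^4 + 13*p^3 - 69*p^2 - 194*p - 120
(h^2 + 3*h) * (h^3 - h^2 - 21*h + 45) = h^5 + 2*h^4 - 24*h^3 - 18*h^2 + 135*h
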